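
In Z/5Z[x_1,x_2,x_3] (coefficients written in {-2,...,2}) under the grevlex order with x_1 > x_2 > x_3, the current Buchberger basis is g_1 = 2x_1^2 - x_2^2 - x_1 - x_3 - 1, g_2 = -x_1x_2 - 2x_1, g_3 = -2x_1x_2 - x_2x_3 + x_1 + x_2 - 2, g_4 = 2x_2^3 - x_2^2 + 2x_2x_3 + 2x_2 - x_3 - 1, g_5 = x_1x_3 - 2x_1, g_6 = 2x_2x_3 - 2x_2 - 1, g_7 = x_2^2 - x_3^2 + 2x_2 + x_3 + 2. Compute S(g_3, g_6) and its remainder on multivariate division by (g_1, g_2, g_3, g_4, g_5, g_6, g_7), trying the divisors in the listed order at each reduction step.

S(g_3, g_6) = -2x_2x_3^2 + x_1x_2 + 2x_1x_3 + 2x_2x_3 - 2x_1 + x_3; remainder on division = 0.

lcm(LM(g_3), LM(g_6)) = x_1x_2x_3.
S = (lcm/LT(g_3))·g_3 − (lcm/LT(g_6))·g_6 = -2x_2x_3^2 + x_1x_2 + 2x_1x_3 + 2x_2x_3 - 2x_1 + x_3.
Reduce S modulo (g_1, g_2, g_3, g_4, g_5, g_6, g_7) in that order:
  leading term x_2x_3^2: subtract (-x_3)·g_6 from -2x_2x_3^2 + x_1x_2 + 2x_1x_3 + 2x_2x_3 - 2x_1 + x_3 → x_1x_2 + 2x_1x_3 - 2x_1
  leading term x_1x_2: subtract (-1)·g_2 from x_1x_2 + 2x_1x_3 - 2x_1 → 2x_1x_3 + x_1
  leading term x_1x_3: subtract (2)·g_5 from 2x_1x_3 + x_1 → 0
The remainder is 0, so this S-polynomial contributes no new basis element.
This is the inner loop of Buchberger's algorithm — each nonzero remainder becomes a new basis element.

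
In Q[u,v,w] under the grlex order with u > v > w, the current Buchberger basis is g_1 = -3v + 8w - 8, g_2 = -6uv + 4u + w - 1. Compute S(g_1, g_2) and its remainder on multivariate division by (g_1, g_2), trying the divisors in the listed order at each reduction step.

lcm(LM(g_1), LM(g_2)) = uv.
S = (lcm/LT(g_1))·g_1 − (lcm/LT(g_2))·g_2 = -8/3uw + 10/3u + 1/6w - 1/6.
Reduce S modulo (g_1, g_2) in that order:
  leading term uw: no divisor's leading term divides it; move -8/3uw to the remainder.
  leading term u: no divisor's leading term divides it; move 10/3u to the remainder.
  leading term w: no divisor's leading term divides it; move 1/6w to the remainder.
  leading term 1: no divisor's leading term divides it; move -1/6 to the remainder.
The remainder -8/3uw + 10/3u + 1/6w - 1/6 is nonzero, so it would be added as the next basis element.

S(g_1, g_2) = -8/3uw + 10/3u + 1/6w - 1/6; remainder on division = -8/3uw + 10/3u + 1/6w - 1/6.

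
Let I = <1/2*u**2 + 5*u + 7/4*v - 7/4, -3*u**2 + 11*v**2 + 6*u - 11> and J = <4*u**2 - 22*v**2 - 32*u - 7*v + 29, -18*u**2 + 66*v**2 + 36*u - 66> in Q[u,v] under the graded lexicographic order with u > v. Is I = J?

For a fixed monomial order, each ideal has a unique reduced Gröbner basis; comparing bases decides equality.
Buchberger on the first generating set:
f_1 = 1/2*u**2 + 5*u + 7/4*v - 7/4, LT = u**2.
f_2 = -3*u**2 + 11*v**2 + 6*u - 11, LT = u**2.

S(f_1,f_2): lcm = u**2. S = 11/3*v**2 + 12*u + 7/2*v - 43/6.
  reduce S modulo (f_1, f_2):
  remainder 11/3*v**2 + 12*u + 7/2*v - 43/6 ≠ 0; add g_3 = 11/3*v**2 + 12*u + 7/2*v - 43/6 to the basis.

The other S-polynomials (S(f_1,g_3), S(f_2,g_3)) all reduce to 0 modulo the current basis, so we have a Gröbner basis.
Inter-reduce: drop elements whose leading term is divisible by another's, tail-reduce, and make monic.
Reduced Gröbner basis: {u**2 + 10*u + 7/2*v - 7/2, v**2 + 36/11*u + 21/22*v - 43/22}.

Buchberger on the second generating set:
h_1 = 4*u**2 - 22*v**2 - 32*u - 7*v + 29, LT = u**2.
h_2 = -18*u**2 + 66*v**2 + 36*u - 66, LT = u**2.

S(h_1,h_2): lcm = u**2. S = -11/6*v**2 - 6*u - 7/4*v + 43/12.
  reduce S modulo (h_1, h_2):
  remainder -11/6*v**2 - 6*u - 7/4*v + 43/12 ≠ 0; add k_3 = -11/6*v**2 - 6*u - 7/4*v + 43/12 to the basis.

The other S-polynomials (S(h_1,k_3), S(h_2,k_3)) all reduce to 0 modulo the current basis, so we have a Gröbner basis.
Inter-reduce: drop elements whose leading term is divisible by another's, tail-reduce, and make monic.
Reduced Gröbner basis: {u**2 + 10*u + 7/2*v - 7/2, v**2 + 36/11*u + 21/22*v - 43/22}.

The two bases agree; hence the ideals are identical.

Yes, the ideals are equal.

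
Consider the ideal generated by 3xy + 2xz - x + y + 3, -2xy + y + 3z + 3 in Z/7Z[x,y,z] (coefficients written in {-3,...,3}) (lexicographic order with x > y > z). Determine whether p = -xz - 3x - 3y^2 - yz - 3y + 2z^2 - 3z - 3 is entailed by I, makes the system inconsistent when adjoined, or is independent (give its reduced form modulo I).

First compute the reduced Gröbner basis of I by Buchberger's algorithm.
f_1 = 3xy + 2xz - x + y + 3, LT = xy.
f_2 = -2xy + y + 3z + 3, LT = xy.

S(f_1,f_2): lcm = xy. S = 3xz + 2x + 2y - 2z - 1.
  leading term xz: no divisor's leading term divides it; move 3xz to the remainder.
  leading term x: no divisor's leading term divides it; move 2x to the remainder.
  leading term y: no divisor's leading term divides it; move 2y to the remainder.
  leading term z: no divisor's leading term divides it; move -2z to the remainder.
  leading term 1: no divisor's leading term divides it; move -1 to the remainder.
  remainder 3xz + 2x + 2y - 2z - 1 ≠ 0; add h_3 = 3xz + 2x + 2y - 2z - 1 to the basis.

S(f_1,h_3): lcm = xyz. S = -3xy + 3xz^2 + 2xz - 3y^2 + yz - 2y + z.
  leading term xy: subtract (-1)·f_1 from -3xy + 3xz^2 + 2xz - 3y^2 + yz - 2y + z → 3xz^2 - 3xz - x - 3y^2 + yz - y + z + 3
  leading term xz^2: subtract (z)·h_3 from 3xz^2 - 3xz - x - 3y^2 + yz - y + z + 3 → 2xz - x - 3y^2 - yz - y + 2z^2 + 2z + 3
  leading term xz: subtract (3)·h_3 from 2xz - x - 3y^2 - yz - y + 2z^2 + 2z + 3 → -3y^2 - yz + 2z^2 + z - 1
  leading term y^2: no divisor's leading term divides it; move -3y^2 to the remainder.
  leading term yz: no divisor's leading term divides it; move -yz to the remainder.
  leading term z^2: no divisor's leading term divides it; move 2z^2 to the remainder.
  leading term z: no divisor's leading term divides it; move z to the remainder.
  leading term 1: no divisor's leading term divides it; move -1 to the remainder.
  remainder -3y^2 - yz + 2z^2 + z - 1 ≠ 0; add h_4 = -3y^2 - yz + 2z^2 + z - 1 to the basis.

The other S-polynomials (S(f_2,h_3), S(f_1,h_4), S(f_2,h_4), S(h_3,h_4)) all reduce to 0 modulo the current basis, so we have a Gröbner basis.
Inter-reduce: drop elements whose leading term is divisible by another's, tail-reduce, and make monic.
Reduced Gröbner basis: {xy + 3y + 2z + 2, xz + 3x + 3y - 3z + 2, y^2 - 2yz - 3z^2 + 2z - 2}.
Label its elements g_1 = xy + 3y + 2z + 2, g_2 = xz + 3x + 3y - 3z + 2, g_3 = y^2 - 2yz - 3z^2 + 2z - 2.

Reduce p = -xz - 3x - 3y^2 - yz - 3y + 2z^2 - 3z - 3 modulo G:
  leading term xz: subtract (-1)·g_2 from -xz - 3x - 3y^2 - yz - 3y + 2z^2 - 3z - 3 → -3y^2 - yz + 2z^2 + z - 1
  leading term y^2: subtract (-3)·g_3 from -3y^2 - yz + 2z^2 + z - 1 → 0
  normal form = 0.
Since the normal form is 0, p ∈ I.

-xz - 3x - 3y^2 - yz - 3y + 2z^2 - 3z - 3 lies in I (it reduces to 0).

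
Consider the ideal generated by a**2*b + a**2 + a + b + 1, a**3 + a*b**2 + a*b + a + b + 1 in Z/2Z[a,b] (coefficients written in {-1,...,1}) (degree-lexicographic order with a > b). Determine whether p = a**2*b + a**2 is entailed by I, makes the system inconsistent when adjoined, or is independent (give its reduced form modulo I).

a**2*b + a**2 is independent of I; its normal form modulo I is a + b + 1.

First compute the reduced Gröbner basis of I by Buchberger's algorithm.
f_1 = a**2*b + a**2 + a + b + 1, LT = a**2*b.
f_2 = a**3 + a*b**2 + a*b + a + b + 1, LT = a**3.

S(f_1,f_2): lcm = a**3*b. S = a*b**3 + a**3 + a*b**2 + a**2 + b**2 + a + b.
  leading term a*b**3: no divisor's leading term divides it; move a*b**3 to the remainder.
  leading term a**3: subtract (1)·f_2 from a**3 + a*b**2 + a**2 + b**2 + a + b → a**2 + a*b + b**2 + 1
  leading term a**2: no divisor's leading term divides it; move a**2 to the remainder.
  leading term a*b: no divisor's leading term divides it; move a*b to the remainder.
  leading term b**2: no divisor's leading term divides it; move b**2 to the remainder.
  leading term 1: no divisor's leading term divides it; move 1 to the remainder.
  remainder a*b**3 + a**2 + a*b + b**2 + 1 ≠ 0; add h_3 = a*b**3 + a**2 + a*b + b**2 + 1 to the basis.

S(f_1,h_3): lcm = a**2*b**3. S = a**2*b**2 + a**3 + a**2*b + b**3 + b**2 + a.
  leading term a**2*b**2: subtract (b)·f_1 from a**2*b**2 + a**3 + a**2*b + b**3 + b**2 + a → a**3 + b**3 + a*b + a + b
  leading term a**3: subtract (1)·f_2 from a**3 + b**3 + a*b + a + b → a*b**2 + b**3 + 1
  leading term a*b**2: no divisor's leading term divides it; move a*b**2 to the remainder.
  leading term b**3: no divisor's leading term divides it; move b**3 to the remainder.
  leading term 1: no divisor's leading term divides it; move 1 to the remainder.
  remainder a*b**2 + b**3 + 1 ≠ 0; add h_4 = a*b**2 + b**3 + 1 to the basis.

S(h_3,h_4): lcm = a*b**3. S = b**4 + a**2 + a*b + b**2 + b + 1.
  leading term b**4: no divisor's leading term divides it; move b**4 to the remainder.
  leading term a**2: no divisor's leading term divides it; move a**2 to the remainder.
  leading term a*b: no divisor's leading term divides it; move a*b to the remainder.
  leading term b**2: no divisor's leading term divides it; move b**2 to the remainder.
  leading term b: no divisor's leading term divides it; move b to the remainder.
  leading term 1: no divisor's leading term divides it; move 1 to the remainder.
  remainder b**4 + a**2 + a*b + b**2 + b + 1 ≠ 0; add h_5 = b**4 + a**2 + a*b + b**2 + b + 1 to the basis.

The other S-polynomials (S(f_2,h_3), S(f_1,h_4), S(f_2,h_4), S(f_1,h_5), S(f_2,h_5), S(h_3,h_5), S(h_4,h_5)) all reduce to 0 modulo the current basis, so we have a Gröbner basis.
Inter-reduce: drop elements whose leading term is divisible by another's, tail-reduce, and make monic.
Reduced Gröbner basis: {b**4 + a**2 + a*b + b**2 + b + 1, a**3 + b**3 + a*b + a + b, a**2*b + a**2 + a + b + 1, a*b**2 + b**3 + 1}.
Label its elements g_1 = b**4 + a**2 + a*b + b**2 + b + 1, g_2 = a**3 + b**3 + a*b + a + b, g_3 = a**2*b + a**2 + a + b + 1, g_4 = a*b**2 + b**3 + 1.

Reduce p = a**2*b + a**2 modulo G:
  leading term a**2*b: subtract (1)·g_3 from a**2*b + a**2 → a + b + 1
  leading term a: no divisor's leading term divides it; move a to the remainder.
  leading term b: no divisor's leading term divides it; move b to the remainder.
  leading term 1: no divisor's leading term divides it; move 1 to the remainder.
  normal form = a + b + 1.
The normal form is nonzero, so p ∉ I. Since p minus its normal form lies in I, I + (p) = I + (r) where r = a + b + 1; decide whether this ideal is the whole ring.
Run Buchberger on G together with r (pairs among the g_i already reduce to 0 since G is a Gröbner basis):
g_1 = b**4 + a**2 + a*b + b**2 + b + 1, LT = b**4.
g_2 = a**3 + b**3 + a*b + a + b, LT = a**3.
g_3 = a**2*b + a**2 + a + b + 1, LT = a**2*b.
g_4 = a*b**2 + b**3 + 1, LT = a*b**2.
r = a + b + 1, LT = a.

S(g_2,r): lcm = a**3. S = a**2*b + b**3 + a**2 + a*b + a + b.
  leading term a**2*b: subtract (1)·g_3 from a**2*b + b**3 + a**2 + a*b + a + b → b**3 + a*b + 1
  leading term b**3: no divisor's leading term divides it; move b**3 to the remainder.
  leading term a*b: subtract (b)·r from a*b + 1 → b**2 + b + 1
  leading term b**2: no divisor's leading term divides it; move b**2 to the remainder.
  leading term b: no divisor's leading term divides it; move b to the remainder.
  leading term 1: no divisor's leading term divides it; move 1 to the remainder.
  remainder b**3 + b**2 + b + 1 ≠ 0; add m_6 = b**3 + b**2 + b + 1 to the basis.

S(g_3,r): lcm = a**2*b. S = a*b**2 + a**2 + a*b + a + b + 1.
  leading term a*b**2: subtract (1)·g_4 from a*b**2 + a**2 + a*b + a + b + 1 → b**3 + a**2 + a*b + a + b
  leading term b**3: subtract (1)·m_6 from b**3 + a**2 + a*b + a + b → a**2 + a*b + b**2 + a + 1
  leading term a**2: subtract (a)·r from a**2 + a*b + b**2 + a + 1 → b**2 + 1
  leading term b**2: no divisor's leading term divides it; move b**2 to the remainder.
  leading term 1: no divisor's leading term divides it; move 1 to the remainder.
  remainder b**2 + 1 ≠ 0; add m_7 = b**2 + 1 to the basis.

The other S-polynomials (S(g_1,g_2), S(g_1,g_3), S(g_1,g_4), S(g_1,r), S(g_2,g_3), S(g_2,g_4), S(g_3,g_4), S(g_4,r), S(g_1,m_6), S(g_2,m_6), S(g_3,m_6), S(g_4,m_6), S(r,m_6), S(g_1,m_7), S(g_2,m_7), S(g_3,m_7), S(g_4,m_7), S(r,m_7), S(m_6,m_7)) all reduce to 0 modulo the current basis, so we have a Gröbner basis.
Inter-reduce: drop elements whose leading term is divisible by another's, tail-reduce, and make monic.
Reduced Gröbner basis: {b**2 + 1, a + b + 1}.
The reduced Gröbner basis of I + (p) is {b**2 + 1, a + b + 1} ≠ {1}, a proper ideal, so the enlarged system stays consistent: p is independent of I, with normal form a + b + 1.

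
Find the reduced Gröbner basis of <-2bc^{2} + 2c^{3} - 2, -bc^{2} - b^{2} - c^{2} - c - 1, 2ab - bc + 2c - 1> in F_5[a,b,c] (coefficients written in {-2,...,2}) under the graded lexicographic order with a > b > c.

G = {c^{3} - 2c^{2} - a - c - 2, a^{2} + 2c^{2} + a + 2b - 2c, ab + c^{2} - 2a + 2b - c - 2, ac - c^{2} - a - b + c + 2, b^{2} - 2c^{2} + a + 2c + 2, bc + 2c^{2} + a - b + c + 2}

f_1 = -2bc^{2} + 2c^{3} - 2, LT = bc^{2}.
f_2 = -bc^{2} - b^{2} - c^{2} - c - 1, LT = bc^{2}.
f_3 = 2ab - bc + 2c - 1, LT = ab.

S(f_1,f_2): lcm = bc^{2}. S = -c^{3} - b^{2} - c^{2} - c.
  reduce S modulo (f_1, f_2, f_3):
  remainder -c^{3} - b^{2} - c^{2} - c ≠ 0; add g_4 = -c^{3} - b^{2} - c^{2} - c to the basis.

S(f_1,f_3): lcm = abc^{2}. S = -ac^{3} - 2bc^{3} - c^{3} - 2c^{2} + a.
  reduce S modulo (f_1, f_2, f_3, g_4):
  remainder ac^{2} + ac - b^{2} - bc - c^{2} + a - 2b + c ≠ 0; add g_5 = ac^{2} + ac - b^{2} - bc - c^{2} + a - 2b + c to the basis.

S(f_1,g_4): lcm = bc^{3}. S = -c^{4} - b^{3} - bc^{2} - bc + c.
  reduce S modulo (f_1, f_2, f_3, g_4, g_5):
  remainder -b^{3} + b^{2}c - bc + c^{2} + c + 1 ≠ 0; add g_6 = -b^{3} + b^{2}c - bc + c^{2} + c + 1 to the basis.

S(g_4,g_5): lcm = ac^{3}. S = ab^{2} + b^{2}c + bc^{2} + c^{3} + 2bc - c^{2}.
  reduce S modulo (f_1, f_2, f_3, g_4, g_5, g_6):
  remainder -b^{2}c - 2b^{2} + bc + 2c^{2} - 2b - 2c - 1 ≠ 0; add g_7 = -b^{2}c - 2b^{2} + bc + 2c^{2} - 2b - 2c - 1 to the basis.

S(f_1,g_7): lcm = b^{2}c^{2}. S = -bc^{3} - 2b^{2}c + bc^{2} + 2c^{3} - 2bc - 2c^{2} + b - c.
  reduce S modulo (f_1, f_2, f_3, g_4, g_5, g_6, g_7):
  remainder -2b^{2} + 2bc - 2c^{2} - 2b - 2c ≠ 0; add g_8 = -2b^{2} + 2bc - 2c^{2} - 2b - 2c to the basis.

S(f_3,g_7): lcm = ab^{2}c. S = 2b^{2}c^{2} - 2ab^{2} + abc + 2ac^{2} + bc^{2} - 2ab - 2ac + 2bc - a.
  reduce S modulo (f_1, f_2, f_3, g_4, g_5, g_6, g_7, g_8):
  remainder ac - 2bc + 2a + b - c - 2 ≠ 0; add g_9 = ac - 2bc + 2a + b - c - 2 to the basis.

S(g_5,g_7): lcm = ab^{2}c^{2}. S = -ab^{2}c + abc^{2} + 2ac^{3} - b^{4} - b^{3}c - b^{2}c^{2} + ab^{2} - 2abc - 2ac^{2} - 2b^{3} + b^{2}c - ac.
  reduce S modulo (f_1, f_2, f_3, g_4, g_5, g_6, g_7, g_8, g_9):
  remainder 2bc - c^{2} + 2a - 2b + 2c - 1 ≠ 0; add g_10 = 2bc - c^{2} + 2a - 2b + 2c - 1 to the basis.

S(f_3,g_10): lcm = abc. S = -2ac^{2} + 2bc^{2} - a^{2} + ab - ac + c^{2} - 2a + 2c.
  reduce S modulo (f_1, f_2, f_3, g_4, g_5, g_6, g_7, g_8, g_9, g_10):
  remainder -a^{2} - 2c^{2} - a - 2b + 2c ≠ 0; add g_11 = -a^{2} - 2c^{2} - a - 2b + 2c to the basis.

The other S-polynomials (S(f_2,f_3), S(f_2,g_4), S(f_3,g_4), S(f_1,g_5), S(f_2,g_5), S(f_3,g_5), S(f_1,g_6), S(f_2,g_6), S(f_3,g_6), S(g_4,g_6), S(g_5,g_6), S(f_2,g_7), S(g_4,g_7), S(g_6,g_7), S(f_1,g_8), S(f_2,g_8), S(f_3,g_8), S(g_4,g_8), S(g_5,g_8), S(g_6,g_8), S(g_7,g_8), S(f_1,g_9), S(f_2,g_9), S(f_3,g_9), S(g_4,g_9), S(g_5,g_9), S(g_6,g_9), S(g_7,g_9), S(g_8,g_9), S(f_1,g_10), S(f_2,g_10), S(g_4,g_10), S(g_5,g_10), S(g_6,g_10), S(g_7,g_10), S(g_8,g_10), S(g_9,g_10), S(f_1,g_11), S(f_2,g_11), S(f_3,g_11), S(g_4,g_11), S(g_5,g_11), S(g_6,g_11), S(g_7,g_11), S(g_8,g_11), S(g_9,g_11), S(g_10,g_11)) all reduce to 0 modulo the current basis, so we have a Gröbner basis.
Inter-reduce: drop elements whose leading term is divisible by another's, tail-reduce, and make monic.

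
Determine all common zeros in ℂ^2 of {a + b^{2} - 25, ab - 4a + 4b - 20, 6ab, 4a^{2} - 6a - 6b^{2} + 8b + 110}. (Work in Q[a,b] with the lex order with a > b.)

Compute a lex Gröbner basis by Buchberger's algorithm.
f_1 = a + b^{2} - 25, LT = a.
f_2 = ab - 4a + 4b - 20, LT = ab.
f_3 = 6ab, LT = ab.
f_4 = 4a^{2} - 6a - 6b^{2} + 8b + 110, LT = a^{2}.

S(f_1,f_2): lcm = ab. S = 4a + b^{3} - 29b + 20.
  leading term a: subtract (4)·f_1 from 4a + b^{3} - 29b + 20 → b^{3} - 4b^{2} - 29b + 120
  leading term b^{3}: no divisor's leading term divides it; move b^{3} to the remainder.
  leading term b^{2}: no divisor's leading term divides it; move -4b^{2} to the remainder.
  leading term b: no divisor's leading term divides it; move -29b to the remainder.
  leading term 1: no divisor's leading term divides it; move 120 to the remainder.
  remainder b^{3} - 4b^{2} - 29b + 120 ≠ 0; add h_5 = b^{3} - 4b^{2} - 29b + 120 to the basis.

S(f_1,f_3): lcm = ab. S = b^{3} - 25b.
  leading term b^{3}: subtract (1)·h_5 from b^{3} - 25b → 4b^{2} + 4b - 120
  leading term b^{2}: no divisor's leading term divides it; move 4b^{2} to the remainder.
  leading term b: no divisor's leading term divides it; move 4b to the remainder.
  leading term 1: no divisor's leading term divides it; move -120 to the remainder.
  remainder 4b^{2} + 4b - 120 ≠ 0; add h_6 = 4b^{2} + 4b - 120 to the basis.

S(f_1,f_4): lcm = a^{2}. S = ab^{2} - \tfrac{47}{2}a + \tfrac{3}{2}b^{2} - 2b - \tfrac{55}{2}.
  leading term ab^{2}: subtract (b^{2})·f_1 from ab^{2} - \tfrac{47}{2}a + \tfrac{3}{2}b^{2} - 2b - \tfrac{55}{2} → -\tfrac{47}{2}a - b^{4} + \tfrac{53}{2}b^{2} - 2b - \tfrac{55}{2}
  leading term a: subtract (-\tfrac{47}{2})·f_1 from -\tfrac{47}{2}a - b^{4} + \tfrac{53}{2}b^{2} - 2b - \tfrac{55}{2} → -b^{4} + 50b^{2} - 2b - 615
  leading term b^{4}: subtract (-b)·h_5 from -b^{4} + 50b^{2} - 2b - 615 → -4b^{3} + 21b^{2} + 118b - 615
  leading term b^{3}: subtract (-4)·h_5 from -4b^{3} + 21b^{2} + 118b - 615 → 5b^{2} + 2b - 135
  leading term b^{2}: subtract (\tfrac{5}{4})·h_6 from 5b^{2} + 2b - 135 → -3b + 15
  leading term b: no divisor's leading term divides it; move -3b to the remainder.
  leading term 1: no divisor's leading term divides it; move 15 to the remainder.
  remainder -3b + 15 ≠ 0; add h_7 = -3b + 15 to the basis.

The other S-polynomials (S(f_2,f_3), S(f_2,f_4), S(f_3,f_4), S(f_1,h_5), S(f_2,h_5), S(f_3,h_5), S(f_4,h_5), S(f_1,h_6), S(f_2,h_6), S(f_3,h_6), S(f_4,h_6), S(h_5,h_6), S(f_1,h_7), S(f_2,h_7), S(f_3,h_7), S(f_4,h_7), S(h_5,h_7), S(h_6,h_7)) all reduce to 0 modulo the current basis, so we have a Gröbner basis.
Inter-reduce: drop elements whose leading term is divisible by another's, tail-reduce, and make monic.
Reduced Gröbner basis: {a, b - 5}.

Since the basis is lex-ordered, b - 5 is univariate in b. Its roots are {5}. Back-substituting each root into the other basis elements fixes the other coordinates.
  b = 5: the earlier basis element becomes a = 0, giving a = 0 — point (0, 5).

{(0, 5)}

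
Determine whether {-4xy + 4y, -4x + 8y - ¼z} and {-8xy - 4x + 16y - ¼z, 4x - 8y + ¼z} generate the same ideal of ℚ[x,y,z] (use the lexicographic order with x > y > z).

Yes, the ideals are equal.

For a fixed monomial order, each ideal has a unique reduced Gröbner basis; comparing bases decides equality.
Buchberger on the first generating set:
f_1 = -4xy + 4y, LT = xy.
f_2 = -4x + 8y - ¼z, LT = x.

S(f_1,f_2): lcm = xy. S = 2y² - 1/16yz - y.
  leading term y²: no divisor's leading term divides it; move 2y² to the remainder.
  leading term yz: no divisor's leading term divides it; move -1/16yz to the remainder.
  leading term y: no divisor's leading term divides it; move -y to the remainder.
  remainder 2y² - 1/16yz - y ≠ 0; add g_3 = 2y² - 1/16yz - y to the basis.

The other S-polynomials (S(f_1,g_3), S(f_2,g_3)) all reduce to 0 modulo the current basis, so we have a Gröbner basis.
Inter-reduce: drop elements whose leading term is divisible by another's, tail-reduce, and make monic.
Reduced Gröbner basis: {x - 2y + 1/16z, y² - 1/32yz - ½y}.

Buchberger on the second generating set:
h_1 = -8xy - 4x + 16y - ¼z, LT = xy.
h_2 = 4x - 8y + ¼z, LT = x.

S(h_1,h_2): lcm = xy. S = ½x + 2y² - 1/16yz - 2y + 1/32z.
  leading term x: subtract (⅛)·h_2 from ½x + 2y² - 1/16yz - 2y + 1/32z → 2y² - 1/16yz - y
  leading term y²: no divisor's leading term divides it; move 2y² to the remainder.
  leading term yz: no divisor's leading term divides it; move -1/16yz to the remainder.
  leading term y: no divisor's leading term divides it; move -y to the remainder.
  remainder 2y² - 1/16yz - y ≠ 0; add k_3 = 2y² - 1/16yz - y to the basis.

The other S-polynomials (S(h_1,k_3), S(h_2,k_3)) all reduce to 0 modulo the current basis, so we have a Gröbner basis.
Inter-reduce: drop elements whose leading term is divisible by another's, tail-reduce, and make monic.
Reduced Gröbner basis: {x - 2y + 1/16z, y² - 1/32yz - ½y}.

These coincide, so the ideals are equal.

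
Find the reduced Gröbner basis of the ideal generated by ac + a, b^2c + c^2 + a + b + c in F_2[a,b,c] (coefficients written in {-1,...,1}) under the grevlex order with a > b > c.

G = {ab^2 + a^2 + ab, b^2c + c^2 + a + b + c, ac + a}

f_1 = ac + a, LT = ac.
f_2 = b^2c + c^2 + a + b + c, LT = b^2c.

S(f_1,f_2): lcm = ab^2c. S = ab^2 + ac^2 + a^2 + ab + ac.
  leading term ab^2: no divisor's leading term divides it; move ab^2 to the remainder.
  leading term ac^2: subtract (c)·f_1 from ac^2 + a^2 + ab + ac → a^2 + ab
  leading term a^2: no divisor's leading term divides it; move a^2 to the remainder.
  leading term ab: no divisor's leading term divides it; move ab to the remainder.
  remainder ab^2 + a^2 + ab ≠ 0; add g_3 = ab^2 + a^2 + ab to the basis.

The other S-polynomials (S(f_1,g_3), S(f_2,g_3)) all reduce to 0 modulo the current basis, so we have a Gröbner basis.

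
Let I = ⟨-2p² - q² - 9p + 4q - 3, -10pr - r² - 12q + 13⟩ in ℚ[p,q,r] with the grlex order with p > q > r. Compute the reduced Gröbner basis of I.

Buchberger's algorithm terminates because the ascending chain of leading-term ideals stabilizes.

f_1 = -2p² - q² - 9p + 4q - 3, LT = p².
f_2 = -10pr - r² - 12q + 13, LT = pr.

S(f_1,f_2): lcm = p²r. S = -1/10pr² + ½q²r - 6/5pq + 9/2pr - 2qr + 13/10p + 3/2r.
  leading term pr²: subtract (1/100r)·f_2 from -1/10pr² + ½q²r - 6/5pq + 9/2pr - 2qr + 13/10p + 3/2r → ½q²r + 1/100r³ - 6/5pq + 9/2pr - 47/25qr + 13/10p + 137/100r
  leading term q²r: no divisor's leading term divides it; move ½q²r to the remainder.
  leading term r³: no divisor's leading term divides it; move 1/100r³ to the remainder.
  leading term pq: no divisor's leading term divides it; move -6/5pq to the remainder.
  leading term pr: subtract (-9/20)·f_2 from 9/2pr - 47/25qr + 13/10p + 137/100r → -47/25qr - 9/20r² + 13/10p - 27/5q + 137/100r + 117/20
  leading term qr: no divisor's leading term divides it; move -47/25qr to the remainder.
  leading term r²: no divisor's leading term divides it; move -9/20r² to the remainder.
  leading term p: no divisor's leading term divides it; move 13/10p to the remainder.
  leading term q: no divisor's leading term divides it; move -27/5q to the remainder.
  leading term r: no divisor's leading term divides it; move 137/100r to the remainder.
  leading term 1: no divisor's leading term divides it; move 117/20 to the remainder.
  remainder ½q²r + 1/100r³ - 6/5pq - 47/25qr - 9/20r² + 13/10p - 27/5q + 137/100r + 117/20 ≠ 0; add g_3 = ½q²r + 1/100r³ - 6/5pq - 47/25qr - 9/20r² + 13/10p - 27/5q + 137/100r + 117/20 to the basis.

The other S-polynomials (S(f_1,g_3), S(f_2,g_3)) all reduce to 0 modulo the current basis, so we have a Gröbner basis.

G = {q²r + 1/50r³ - 12/5pq - 94/25qr - 9/10r² + 13/5p - 54/5q + 137/50r + 117/10, p² + ½q² + 9/2p - 2q + 3/2, pr + 1/10r² + 6/5q - 13/10}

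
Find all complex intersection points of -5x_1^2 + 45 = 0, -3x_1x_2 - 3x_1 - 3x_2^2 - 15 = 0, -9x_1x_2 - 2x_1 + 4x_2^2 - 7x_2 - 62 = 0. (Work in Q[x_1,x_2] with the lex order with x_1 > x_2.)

Compute a lex Gröbner basis by Buchberger's algorithm.
f_1 = -5x_1^2 + 45, LT = x_1^2.
f_2 = -3x_1x_2 - 3x_1 - 3x_2^2 - 15, LT = x_1x_2.
f_3 = -9x_1x_2 - 2x_1 + 4x_2^2 - 7x_2 - 62, LT = x_1x_2.

S(f_1,f_2): lcm = x_1^2x_2. S = -x_1^2 - x_1x_2^2 - 5x_1 - 9x_2.
  reduce S modulo (f_1, f_2, f_3):
  remainder -6x_1 + x_2^3 - x_2^2 - 4x_2 - 14 ≠ 0; add h_4 = -6x_1 + x_2^3 - x_2^2 - 4x_2 - 14 to the basis.

S(f_1,f_3): lcm = x_1^2x_2. S = -2/9x_1^2 + 4/9x_1x_2^2 - 7/9x_1x_2 - 62/9x_1 - 9x_2.
  reduce S modulo (f_1, f_2, f_3, h_4):
  remainder -25/18x_2^3 + 13/6x_2^2 - 67/9x_2 + 52/3 ≠ 0; add h_5 = -25/18x_2^3 + 13/6x_2^2 - 67/9x_2 + 52/3 to the basis.

S(f_2,f_3): lcm = x_1x_2. S = 7/9x_1 + 13/9x_2^2 - 7/9x_2 - 17/9.
  reduce S modulo (f_1, f_2, f_3, h_4, h_5):
  remainder 1024/675x_2^2 - 448/225x_2 - 1408/675 ≠ 0; add h_6 = 1024/675x_2^2 - 448/225x_2 - 1408/675 to the basis.

S(f_1,h_4): lcm = x_1^2. S = 1/6x_1x_2^3 - 1/6x_1x_2^2 - 2/3x_1x_2 - 7/3x_1 - 9.
  reduce S modulo (f_1, f_2, f_3, h_4, h_5, h_6):
  remainder 547/200x_2 - 547/100 ≠ 0; add h_7 = 547/200x_2 - 547/100 to the basis.

The other S-polynomials (S(f_2,h_4), S(f_3,h_4), S(f_1,h_5), S(f_2,h_5), S(f_3,h_5), S(h_4,h_5), S(f_1,h_6), S(f_2,h_6), S(f_3,h_6), S(h_4,h_6), S(h_5,h_6), S(f_1,h_7), S(f_2,h_7), S(f_3,h_7), S(h_4,h_7), S(h_5,h_7), S(h_6,h_7)) all reduce to 0 modulo the current basis, so we have a Gröbner basis.
Inter-reduce: drop elements whose leading term is divisible by another's, tail-reduce, and make monic.
Reduced Gröbner basis: {x_1 + 3, x_2 - 2}.

Elimination: the polynomial x_2 - 2 lies in the elimination ideal for x_2, so x_2 ∈ {2}. For each such x_2, the remaining basis elements (now univariate) give the rest of the solution.
  x_2 = 2: the earlier basis element becomes x_1 + 3 = 0, giving x_1 = -3 — point (-3, 2).

{(-3, 2)}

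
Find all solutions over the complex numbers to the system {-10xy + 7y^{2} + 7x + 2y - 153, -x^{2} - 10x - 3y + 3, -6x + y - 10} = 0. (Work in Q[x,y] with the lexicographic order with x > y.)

Compute a lex Gröbner basis by Buchberger's algorithm.
f_1 = -10xy + 7x + 7y^{2} + 2y - 153, LT = xy.
f_2 = -x^{2} - 10x - 3y + 3, LT = x^{2}.
f_3 = -6x + y - 10, LT = x.

S(f_1,f_2): lcm = x^{2}y. S = -\tfrac{7}{10}x^{2} - \tfrac{7}{10}xy^{2} - \tfrac{51}{5}xy + \tfrac{153}{10}x - 3y^{2} + 3y.
  leading term x^{2}: subtract (\tfrac{7}{10})·f_2 from -\tfrac{7}{10}x^{2} - \tfrac{7}{10}xy^{2} - \tfrac{51}{5}xy + \tfrac{153}{10}x - 3y^{2} + 3y → -\tfrac{7}{10}xy^{2} - \tfrac{51}{5}xy + \tfrac{223}{10}x - 3y^{2} + \tfrac{51}{10}y - \tfrac{21}{10}
  leading term xy^{2}: subtract (\tfrac{7}{100}y)·f_1 from -\tfrac{7}{10}xy^{2} - \tfrac{51}{5}xy + \tfrac{223}{10}x - 3y^{2} + \tfrac{51}{10}y - \tfrac{21}{10} → -\tfrac{1069}{100}xy + \tfrac{223}{10}x - \tfrac{49}{100}y^{3} - \tfrac{157}{50}y^{2} + \tfrac{1581}{100}y - \tfrac{21}{10}
  leading term xy: subtract (\tfrac{1069}{1000})·f_1 from -\tfrac{1069}{100}xy + \tfrac{223}{10}x - \tfrac{49}{100}y^{3} - \tfrac{157}{50}y^{2} + \tfrac{1581}{100}y - \tfrac{21}{10} → \tfrac{14817}{1000}x - \tfrac{49}{100}y^{3} - \tfrac{10623}{1000}y^{2} + \tfrac{1709}{125}y + \tfrac{161457}{1000}
  leading term x: subtract (-\tfrac{4939}{2000})·f_3 from \tfrac{14817}{1000}x - \tfrac{49}{100}y^{3} - \tfrac{10623}{1000}y^{2} + \tfrac{1709}{125}y + \tfrac{161457}{1000} → -\tfrac{49}{100}y^{3} - \tfrac{10623}{1000}y^{2} + \tfrac{32283}{2000}y + \tfrac{68381}{500}
  leading term y^{3}: no divisor's leading term divides it; move -\tfrac{49}{100}y^{3} to the remainder.
  leading term y^{2}: no divisor's leading term divides it; move -\tfrac{10623}{1000}y^{2} to the remainder.
  leading term y: no divisor's leading term divides it; move \tfrac{32283}{2000}y to the remainder.
  leading term 1: no divisor's leading term divides it; move \tfrac{68381}{500} to the remainder.
  remainder -\tfrac{49}{100}y^{3} - \tfrac{10623}{1000}y^{2} + \tfrac{32283}{2000}y + \tfrac{68381}{500} ≠ 0; add h_4 = -\tfrac{49}{100}y^{3} - \tfrac{10623}{1000}y^{2} + \tfrac{32283}{2000}y + \tfrac{68381}{500} to the basis.

S(f_1,f_3): lcm = xy. S = -\tfrac{7}{10}x - \tfrac{8}{15}y^{2} - \tfrac{28}{15}y + \tfrac{153}{10}.
  leading term x: subtract (\tfrac{7}{60})·f_3 from -\tfrac{7}{10}x - \tfrac{8}{15}y^{2} - \tfrac{28}{15}y + \tfrac{153}{10} → -\tfrac{8}{15}y^{2} - \tfrac{119}{60}y + \tfrac{247}{15}
  leading term y^{2}: no divisor's leading term divides it; move -\tfrac{8}{15}y^{2} to the remainder.
  leading term y: no divisor's leading term divides it; move -\tfrac{119}{60}y to the remainder.
  leading term 1: no divisor's leading term divides it; move \tfrac{247}{15} to the remainder.
  remainder -\tfrac{8}{15}y^{2} - \tfrac{119}{60}y + \tfrac{247}{15} ≠ 0; add h_5 = -\tfrac{8}{15}y^{2} - \tfrac{119}{60}y + \tfrac{247}{15} to the basis.

S(f_2,f_3): lcm = x^{2}. S = \tfrac{1}{6}xy + \tfrac{25}{3}x + 3y - 3.
  leading term xy: subtract (-\tfrac{1}{60})·f_1 from \tfrac{1}{6}xy + \tfrac{25}{3}x + 3y - 3 → \tfrac{169}{20}x + \tfrac{7}{60}y^{2} + \tfrac{91}{30}y - \tfrac{111}{20}
  leading term x: subtract (-\tfrac{169}{120})·f_3 from \tfrac{169}{20}x + \tfrac{7}{60}y^{2} + \tfrac{91}{30}y - \tfrac{111}{20} → \tfrac{7}{60}y^{2} + \tfrac{533}{120}y - \tfrac{589}{30}
  leading term y^{2}: subtract (-\tfrac{7}{32})·h_5 from \tfrac{7}{60}y^{2} + \tfrac{533}{120}y - \tfrac{589}{30} → \tfrac{513}{128}y - \tfrac{513}{32}
  leading term y: no divisor's leading term divides it; move \tfrac{513}{128}y to the remainder.
  leading term 1: no divisor's leading term divides it; move -\tfrac{513}{32} to the remainder.
  remainder \tfrac{513}{128}y - \tfrac{513}{32} ≠ 0; add h_6 = \tfrac{513}{128}y - \tfrac{513}{32} to the basis.

The other S-polynomials (S(f_1,h_4), S(f_2,h_4), S(f_3,h_4), S(f_1,h_5), S(f_2,h_5), S(f_3,h_5), S(h_4,h_5), S(f_1,h_6), S(f_2,h_6), S(f_3,h_6), S(h_4,h_6), S(h_5,h_6)) all reduce to 0 modulo the current basis, so we have a Gröbner basis.
Inter-reduce: drop elements whose leading term is divisible by another's, tail-reduce, and make monic.
Reduced Gröbner basis: {x + 1, y - 4}.

The lex basis is triangular: the last element involves only y. Solving y - 4 = 0 gives y ∈ {4}; substituting each value into the earlier elements determines the remaining variables.
  y = 4: the earlier basis element becomes x + 1 = 0, giving x = -1 — point (-1, 4).

{(-1, 4)}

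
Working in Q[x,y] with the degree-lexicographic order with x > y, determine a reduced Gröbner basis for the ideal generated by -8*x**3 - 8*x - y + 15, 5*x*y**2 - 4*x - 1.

G = {x**3 + x + 1/8*y - 15/8, x*y**2 - 4/5*x - 1/5, y**3 + 8/5*x**2 - 15*y**2 - 4/5*y + 68/5}

f_1 = -8*x**3 - 8*x - y + 15, LT = x**3.
f_2 = 5*x*y**2 - 4*x - 1, LT = x*y**2.

S(f_1,f_2): lcm = x**3*y**2. S = 4/5*x**3 + x*y**2 + 1/8*y**3 + 1/5*x**2 - 15/8*y**2.
  reduce S modulo (f_1, f_2):
  remainder 1/8*y**3 + 1/5*x**2 - 15/8*y**2 - 1/10*y + 17/10 ≠ 0; add g_3 = 1/8*y**3 + 1/5*x**2 - 15/8*y**2 - 1/10*y + 17/10 to the basis.

The other S-polynomials (S(f_1,g_3), S(f_2,g_3)) all reduce to 0 modulo the current basis, so we have a Gröbner basis.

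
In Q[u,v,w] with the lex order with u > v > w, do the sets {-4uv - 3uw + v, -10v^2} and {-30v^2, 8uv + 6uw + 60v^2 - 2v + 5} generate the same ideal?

Two ideals are equal iff their reduced Gröbner bases coincide (the reduced basis is unique for a fixed ordering).
Buchberger on the first generating set:
f_1 = -4uv - 3uw + v, LT = uv.
f_2 = -10v^2, LT = v^2.

S(f_1,f_2): lcm = uv^2. S = 3/4uvw - 1/4v^2.
  reduce S modulo (f_1, f_2):
  remainder -9/16uw^2 + 3/16vw ≠ 0; add g_3 = -9/16uw^2 + 3/16vw to the basis.

The other S-polynomials (S(f_1,g_3), S(f_2,g_3)) all reduce to 0 modulo the current basis, so we have a Gröbner basis.
Inter-reduce: drop elements whose leading term is divisible by another's, tail-reduce, and make monic.
Reduced Gröbner basis: {uv + 3/4uw - 1/4v, uw^2 - 1/3vw, v^2}.

Buchberger on the second generating set:
h_1 = -30v^2, LT = v^2.
h_2 = 8uv + 6uw + 60v^2 - 2v + 5, LT = uv.

S(h_1,h_2): lcm = uv^2. S = -3/4uvw - 15/2v^3 + 1/4v^2 - 5/8v.
  reduce S modulo (h_1, h_2):
  remainder 9/16uw^2 - 3/16vw - 5/8v + 15/32w ≠ 0; add k_3 = 9/16uw^2 - 3/16vw - 5/8v + 15/32w to the basis.

The other S-polynomials (S(h_1,k_3), S(h_2,k_3)) all reduce to 0 modulo the current basis, so we have a Gröbner basis.
Inter-reduce: drop elements whose leading term is divisible by another's, tail-reduce, and make monic.
Reduced Gröbner basis: {uv + 3/4uw - 1/4v + 5/8, uw^2 - 1/3vw - 10/9v + 5/6w, v^2}.

Since the reduced bases disagree, the two ideals are not the same.

No, the ideals differ.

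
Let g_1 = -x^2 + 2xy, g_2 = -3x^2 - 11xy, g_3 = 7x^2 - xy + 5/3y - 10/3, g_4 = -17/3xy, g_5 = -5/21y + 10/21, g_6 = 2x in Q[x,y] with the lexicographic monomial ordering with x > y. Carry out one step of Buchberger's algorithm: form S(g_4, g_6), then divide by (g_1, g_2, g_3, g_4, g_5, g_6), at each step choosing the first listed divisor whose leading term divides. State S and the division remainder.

lcm(LM(g_4), LM(g_6)) = xy.
S = (lcm/LT(g_4))·g_4 − (lcm/LT(g_6))·g_6 = 0.
Reduce S modulo (g_1, g_2, g_3, g_4, g_5, g_6) in that order:
The remainder is 0, so this S-polynomial contributes no new basis element.

S(g_4, g_6) = 0; remainder on division = 0.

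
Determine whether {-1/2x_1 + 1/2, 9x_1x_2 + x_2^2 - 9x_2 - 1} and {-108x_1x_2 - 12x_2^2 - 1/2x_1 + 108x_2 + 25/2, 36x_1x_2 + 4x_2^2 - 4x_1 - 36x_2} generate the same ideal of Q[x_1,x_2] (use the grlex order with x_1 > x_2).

Yes, the ideals are equal.

Equality of ideals is decidable: compute both reduced Gröbner bases (unique for the ordering) and check whether they agree.
Buchberger on the first generating set:
f_1 = -1/2x_1 + 1/2, LT = x_1.
f_2 = 9x_1x_2 + x_2^2 - 9x_2 - 1, LT = x_1x_2.

S(f_1,f_2): lcm = x_1x_2. S = -1/9x_2^2 + 1/9.
  leading term x_2^2: no divisor's leading term divides it; move -1/9x_2^2 to the remainder.
  leading term 1: no divisor's leading term divides it; move 1/9 to the remainder.
  remainder -1/9x_2^2 + 1/9 ≠ 0; add g_3 = -1/9x_2^2 + 1/9 to the basis.

S(f_1,g_3): leading monomials are coprime, so the S-polynomial reduces to 0 (Buchberger's first criterion).
S(f_2,g_3): lcm = x_1x_2^2. S = 1/9x_2^3 - x_2^2 + x_1 - 1/9x_2.
  leading term x_2^3: subtract (-x_2)·g_3 from 1/9x_2^3 - x_2^2 + x_1 - 1/9x_2 → -x_2^2 + x_1
  leading term x_2^2: subtract (9)·g_3 from -x_2^2 + x_1 → x_1 - 1
  leading term x_1: subtract (-2)·f_1 from x_1 - 1 → 0
  remainder 0.

Every S-polynomial of the final basis reduces to 0, so we have a Gröbner basis.
Inter-reduce: drop elements whose leading term is divisible by another's, tail-reduce, and make monic.
Reduced Gröbner basis: {x_2^2 - 1, x_1 - 1}.

Buchberger on the second generating set:
h_1 = -108x_1x_2 - 12x_2^2 - 1/2x_1 + 108x_2 + 25/2, LT = x_1x_2.
h_2 = 36x_1x_2 + 4x_2^2 - 4x_1 - 36x_2, LT = x_1x_2.

S(h_1,h_2): lcm = x_1x_2. S = 25/216x_1 - 25/216.
  leading term x_1: no divisor's leading term divides it; move 25/216x_1 to the remainder.
  leading term 1: no divisor's leading term divides it; move -25/216 to the remainder.
  remainder 25/216x_1 - 25/216 ≠ 0; add k_3 = 25/216x_1 - 25/216 to the basis.

S(h_1,k_3): lcm = x_1x_2. S = 1/9x_2^2 + 1/216x_1 - 25/216.
  leading term x_2^2: no divisor's leading term divides it; move 1/9x_2^2 to the remainder.
  leading term x_1: subtract (1/25)·k_3 from 1/216x_1 - 25/216 → -1/9
  leading term 1: no divisor's leading term divides it; move -1/9 to the remainder.
  remainder 1/9x_2^2 - 1/9 ≠ 0; add k_4 = 1/9x_2^2 - 1/9 to the basis.

S(h_2,k_3): lcm = x_1x_2. S = 1/9x_2^2 - 1/9x_1.
  leading term x_2^2: subtract (1)·k_4 from 1/9x_2^2 - 1/9x_1 → -1/9x_1 + 1/9
  leading term x_1: subtract (-24/25)·k_3 from -1/9x_1 + 1/9 → 0
  remainder 0.

S(h_1,k_4): lcm = x_1x_2^2. S = 1/9x_2^3 + 1/216x_1x_2 - x_2^2 + x_1 - 25/216x_2.
  leading term x_2^3: subtract (x_2)·k_4 from 1/9x_2^3 + 1/216x_1x_2 - x_2^2 + x_1 - 25/216x_2 → 1/216x_1x_2 - x_2^2 + x_1 - 1/216x_2
  leading term x_1x_2: subtract (-1/23328)·h_1 from 1/216x_1x_2 - x_2^2 + x_1 - 1/216x_2 → -1945/1944x_2^2 + 46655/46656x_1 + 25/46656
  leading term x_2^2: subtract (-1945/216)·k_4 from -1945/1944x_2^2 + 46655/46656x_1 + 25/46656 → 46655/46656x_1 - 46655/46656
  leading term x_1: subtract (9331/1080)·k_3 from 46655/46656x_1 - 46655/46656 → 0
  remainder 0.

S(h_2,k_4): lcm = x_1x_2^2. S = 1/9x_2^3 - 1/9x_1x_2 - x_2^2 + x_1.
  leading term x_2^3: subtract (x_2)·k_4 from 1/9x_2^3 - 1/9x_1x_2 - x_2^2 + x_1 → -1/9x_1x_2 - x_2^2 + x_1 + 1/9x_2
  leading term x_1x_2: subtract (1/972)·h_1 from -1/9x_1x_2 - x_2^2 + x_1 + 1/9x_2 → -80/81x_2^2 + 1945/1944x_1 - 25/1944
  leading term x_2^2: subtract (-80/9)·k_4 from -80/81x_2^2 + 1945/1944x_1 - 25/1944 → 1945/1944x_1 - 1945/1944
  leading term x_1: subtract (389/45)·k_3 from 1945/1944x_1 - 1945/1944 → 0
  remainder 0.

S(k_3,k_4): leading monomials are coprime, so the S-polynomial reduces to 0 (Buchberger's first criterion).
Every S-polynomial of the final basis reduces to 0, so we have a Gröbner basis.
Inter-reduce: drop elements whose leading term is divisible by another's, tail-reduce, and make monic.
Reduced Gröbner basis: {x_2^2 - 1, x_1 - 1}.

These coincide, so the ideals are equal.
The choice of monomial ordering does not affect the verdict — as long as both bases are computed under the same ordering, their equality decides ideal equality.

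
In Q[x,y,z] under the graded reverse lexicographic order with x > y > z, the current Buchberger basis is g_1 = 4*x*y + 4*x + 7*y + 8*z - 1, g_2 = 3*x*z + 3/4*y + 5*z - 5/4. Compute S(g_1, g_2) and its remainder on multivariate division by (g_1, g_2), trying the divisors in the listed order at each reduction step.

lcm(LM(g_1), LM(g_2)) = x*y*z.
S = (lcm/LT(g_1))·g_1 − (lcm/LT(g_2))·g_2 = -1/4*y**2 + x*z + 1/12*y*z + 2*z**2 + 5/12*y - 1/4*z.
Reduce S modulo (g_1, g_2) in that order:
  leading term y**2: no divisor's leading term divides it; move -1/4*y**2 to the remainder.
  leading term x*z: subtract (1/3)·g_2 from x*z + 1/12*y*z + 2*z**2 + 5/12*y - 1/4*z → 1/12*y*z + 2*z**2 + 1/6*y - 23/12*z + 5/12
  leading term y*z: no divisor's leading term divides it; move 1/12*y*z to the remainder.
  leading term z**2: no divisor's leading term divides it; move 2*z**2 to the remainder.
  leading term y: no divisor's leading term divides it; move 1/6*y to the remainder.
  leading term z: no divisor's leading term divides it; move -23/12*z to the remainder.
  leading term 1: no divisor's leading term divides it; move 5/12 to the remainder.
The remainder -1/4*y**2 + 1/12*y*z + 2*z**2 + 1/6*y - 23/12*z + 5/12 is nonzero, so it would be added as the next basis element.
An S-polynomial is built so that the two leading terms cancel; whether anything survives reduction is exactly the Gröbner-basis criterion.

S(g_1, g_2) = -1/4*y**2 + x*z + 1/12*y*z + 2*z**2 + 5/12*y - 1/4*z; remainder on division = -1/4*y**2 + 1/12*y*z + 2*z**2 + 1/6*y - 23/12*z + 5/12.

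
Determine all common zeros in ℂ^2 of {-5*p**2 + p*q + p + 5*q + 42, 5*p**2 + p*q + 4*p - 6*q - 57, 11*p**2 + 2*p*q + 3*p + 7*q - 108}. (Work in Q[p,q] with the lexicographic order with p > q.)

{(3, 0)}

Compute a lex Gröbner basis by Buchberger's algorithm.
f_1 = -5*p**2 + p*q + p + 5*q + 42, LT = p**2.
f_2 = 5*p**2 + p*q + 4*p - 6*q - 57, LT = p**2.
f_3 = 11*p**2 + 2*p*q + 3*p + 7*q - 108, LT = p**2.

S(f_1,f_2): lcm = p**2. S = -2/5*p*q - p + 1/5*q + 3.
  reduce S modulo (f_1, f_2, f_3):
  remainder -2/5*p*q - p + 1/5*q + 3 ≠ 0; add h_4 = -2/5*p*q - p + 1/5*q + 3 to the basis.

S(f_1,f_3): lcm = p**2. S = -21/55*p*q - 26/55*p - 18/11*q + 78/55.
  reduce S modulo (f_1, f_2, f_3, h_4):
  remainder 53/110*p - 201/110*q - 159/110 ≠ 0; add h_5 = 53/110*p - 201/110*q - 159/110 to the basis.

S(f_1,h_4): lcm = p**2*q. S = -5/2*p**2 - 1/5*p*q**2 + 3/10*p*q + 15/2*p - q**2 - 42/5*q.
  reduce S modulo (f_1, f_2, f_3, h_4, h_5):
  remainder -11/10*q**2 + 607/53*q ≠ 0; add h_6 = -11/10*q**2 + 607/53*q to the basis.

S(f_3,h_4): lcm = p**2*q. S = -5/2*p**2 + 2/11*p*q**2 + 17/22*p*q + 15/2*p + 7/11*q**2 - 108/11*q.
  reduce S modulo (f_1, f_2, f_3, h_4, h_5, h_6):
  remainder 318055/12826*q ≠ 0; add h_7 = 318055/12826*q to the basis.

The other S-polynomials (S(f_2,f_3), S(f_2,h_4), S(f_1,h_5), S(f_2,h_5), S(f_3,h_5), S(h_4,h_5), S(f_1,h_6), S(f_2,h_6), S(f_3,h_6), S(h_4,h_6), S(h_5,h_6), S(f_1,h_7), S(f_2,h_7), S(f_3,h_7), S(h_4,h_7), S(h_5,h_7), S(h_6,h_7)) all reduce to 0 modulo the current basis, so we have a Gröbner basis.
Inter-reduce: drop elements whose leading term is divisible by another's, tail-reduce, and make monic.
Reduced Gröbner basis: {p - 3, q}.

Elimination: the polynomial q lies in the elimination ideal for q, so q ∈ {0}. For each such q, the remaining basis elements (now univariate) give the rest of the solution.
  q = 0: the earlier basis element becomes p - 3 = 0, giving p = 3 — point (3, 0).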